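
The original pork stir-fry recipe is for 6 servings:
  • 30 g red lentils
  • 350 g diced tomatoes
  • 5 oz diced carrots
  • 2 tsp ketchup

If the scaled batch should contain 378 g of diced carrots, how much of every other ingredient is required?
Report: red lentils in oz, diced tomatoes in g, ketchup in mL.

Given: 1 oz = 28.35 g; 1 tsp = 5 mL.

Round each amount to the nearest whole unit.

The original recipe has 141.75 g of diced carrots, so the scaling factor is 378 ÷ 141.75 = 8/3.
red lentils: 30 g × 8/3 ÷ 28.35 g/oz ≈ 3 oz
diced tomatoes: 350 g × 8/3 ≈ 933 g
ketchup: 2 tsp × 8/3 × 5 mL/tsp ≈ 27 mL

red lentils: 3 oz; diced tomatoes: 933 g; ketchup: 27 mL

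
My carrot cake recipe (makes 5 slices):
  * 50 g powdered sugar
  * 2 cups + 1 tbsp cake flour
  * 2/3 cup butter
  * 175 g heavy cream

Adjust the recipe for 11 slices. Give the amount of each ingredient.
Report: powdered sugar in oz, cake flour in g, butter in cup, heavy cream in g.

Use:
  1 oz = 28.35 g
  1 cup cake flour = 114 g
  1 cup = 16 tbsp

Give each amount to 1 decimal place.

Scaling factor: 11/5 = 2.2.
powdered sugar: 50 g × 11/5 ÷ 28.35 g/oz ≈ 3.9 oz
cake flour: (2 cup + 1 tbsp = 2.0625 cup) × 11/5 × 114 g/cup ≈ 517.3 g
butter: 2/3 cup × 11/5 ≈ 1.5 cup
heavy cream: 175 g × 11/5 = 385.0 g

powdered sugar: 3.9 oz; cake flour: 517.3 g; butter: 1.5 cup; heavy cream: 385.0 g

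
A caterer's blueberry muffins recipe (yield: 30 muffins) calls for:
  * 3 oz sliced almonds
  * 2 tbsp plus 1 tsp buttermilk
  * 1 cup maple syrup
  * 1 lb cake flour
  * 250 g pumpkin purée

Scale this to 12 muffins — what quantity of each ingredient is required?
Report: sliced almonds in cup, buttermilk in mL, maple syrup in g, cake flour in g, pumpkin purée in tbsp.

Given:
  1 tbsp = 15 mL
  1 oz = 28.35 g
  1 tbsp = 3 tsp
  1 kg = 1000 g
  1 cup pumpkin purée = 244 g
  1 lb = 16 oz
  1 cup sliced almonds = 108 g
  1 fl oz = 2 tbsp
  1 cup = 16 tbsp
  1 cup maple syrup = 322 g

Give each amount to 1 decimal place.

sliced almonds: 0.3 cup; buttermilk: 14.0 mL; maple syrup: 128.8 g; cake flour: 181.4 g; pumpkin purée: 6.6 tbsp

Scaling factor: 12/30 = 2/5 = 0.4.
sliced almonds: 3 oz × 2/5 × 28.35 g/oz ÷ 108 g/cup ≈ 0.3 cup
buttermilk: (2 tbsp + 1 tsp = 7/3 tbsp) × 2/5 × 15 mL/tbsp = 14.0 mL
maple syrup: 1 cup × 2/5 × 322 g/cup = 128.8 g
cake flour: 1 lb × 2/5 × 16 oz/lb × 28.35 g/oz ≈ 181.4 g
pumpkin purée: 250 g × 2/5 ÷ 244 g/cup × 16 tbsp/cup ≈ 6.6 tbsp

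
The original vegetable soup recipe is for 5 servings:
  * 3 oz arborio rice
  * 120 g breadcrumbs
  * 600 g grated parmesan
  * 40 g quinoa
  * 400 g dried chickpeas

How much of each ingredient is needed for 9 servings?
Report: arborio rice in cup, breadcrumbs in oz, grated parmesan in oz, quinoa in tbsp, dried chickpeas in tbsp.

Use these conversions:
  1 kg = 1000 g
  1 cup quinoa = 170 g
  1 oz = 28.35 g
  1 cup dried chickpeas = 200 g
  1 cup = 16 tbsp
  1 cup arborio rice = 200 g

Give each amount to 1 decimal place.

arborio rice: 0.8 cup; breadcrumbs: 7.6 oz; grated parmesan: 38.1 oz; quinoa: 6.8 tbsp; dried chickpeas: 57.6 tbsp

Scaling factor: 9/5 = 1.8.
arborio rice: 3 oz × 9/5 × 28.35 g/oz ÷ 200 g/cup ≈ 0.8 cup
breadcrumbs: 120 g × 9/5 ÷ 28.35 g/oz ≈ 7.6 oz
grated parmesan: 600 g × 9/5 ÷ 28.35 g/oz ≈ 38.1 oz
quinoa: 40 g × 9/5 ÷ 170 g/cup × 16 tbsp/cup ≈ 6.8 tbsp
dried chickpeas: 400 g × 9/5 ÷ 200 g/cup × 16 tbsp/cup = 57.6 tbsp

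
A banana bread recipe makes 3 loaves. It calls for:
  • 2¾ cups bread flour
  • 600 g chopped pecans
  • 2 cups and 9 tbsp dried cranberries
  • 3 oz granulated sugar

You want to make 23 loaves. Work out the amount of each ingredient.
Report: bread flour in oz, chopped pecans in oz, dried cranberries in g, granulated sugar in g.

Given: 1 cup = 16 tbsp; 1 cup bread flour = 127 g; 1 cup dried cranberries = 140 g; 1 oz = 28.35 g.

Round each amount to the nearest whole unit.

bread flour: 94 oz; chopped pecans: 162 oz; dried cranberries: 2750 g; granulated sugar: 652 g

Scaling factor: 23/3.
bread flour: 2.75 cup × 23/3 × 127 g/cup ÷ 28.35 g/oz ≈ 94 oz
chopped pecans: 600 g × 23/3 ÷ 28.35 g/oz ≈ 162 oz
dried cranberries: (2 cup + 9 tbsp = 2.5625 cup) × 23/3 × 140 g/cup ≈ 2750 g
granulated sugar: 3 oz × 23/3 × 28.35 g/oz ≈ 652 g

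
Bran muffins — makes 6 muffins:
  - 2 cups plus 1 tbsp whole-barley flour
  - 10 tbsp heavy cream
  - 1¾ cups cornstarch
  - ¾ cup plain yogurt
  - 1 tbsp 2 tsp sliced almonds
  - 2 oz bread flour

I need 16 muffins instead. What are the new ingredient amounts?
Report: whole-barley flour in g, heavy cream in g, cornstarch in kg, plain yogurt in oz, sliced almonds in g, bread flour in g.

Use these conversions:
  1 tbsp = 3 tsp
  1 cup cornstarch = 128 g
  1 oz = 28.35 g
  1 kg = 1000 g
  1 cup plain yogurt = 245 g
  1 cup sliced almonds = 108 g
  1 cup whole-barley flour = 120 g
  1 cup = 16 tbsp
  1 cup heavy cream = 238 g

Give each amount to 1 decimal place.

whole-barley flour: 660.0 g; heavy cream: 396.7 g; cornstarch: 0.6 kg; plain yogurt: 17.3 oz; sliced almonds: 30.0 g; bread flour: 151.2 g

Scaling factor: 16/6 = 8/3.
whole-barley flour: (2 cup + 1 tbsp = 2.0625 cup) × 8/3 × 120 g/cup = 660.0 g
heavy cream: 10 tbsp × 8/3 ÷ 16 tbsp/cup × 238 g/cup ≈ 396.7 g
cornstarch: 1.75 cup × 8/3 × 128 g/cup ÷ 1000 g/kg ≈ 0.6 kg
plain yogurt: 0.75 cup × 8/3 × 245 g/cup ÷ 28.35 g/oz ≈ 17.3 oz
sliced almonds: (1 tbsp + 2 tsp = 5/3 tbsp) × 8/3 ÷ 16 tbsp/cup × 108 g/cup = 30.0 g
bread flour: 2 oz × 8/3 × 28.35 g/oz = 151.2 g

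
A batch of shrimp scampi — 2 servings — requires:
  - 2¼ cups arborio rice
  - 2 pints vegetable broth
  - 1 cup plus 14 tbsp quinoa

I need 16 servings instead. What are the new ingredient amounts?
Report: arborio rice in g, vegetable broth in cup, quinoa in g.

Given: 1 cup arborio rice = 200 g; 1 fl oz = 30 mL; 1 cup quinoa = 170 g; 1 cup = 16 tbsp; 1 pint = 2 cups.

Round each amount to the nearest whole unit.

Scaling factor: 16/2 = 8.
arborio rice: 2.25 cup × 8 × 200 g/cup = 3600 g
vegetable broth: 2 pint × 8 × 2 cup/pint = 32 cup
quinoa: (1 cup + 14 tbsp = 1.875 cup) × 8 × 170 g/cup = 2550 g

arborio rice: 3600 g; vegetable broth: 32 cup; quinoa: 2550 g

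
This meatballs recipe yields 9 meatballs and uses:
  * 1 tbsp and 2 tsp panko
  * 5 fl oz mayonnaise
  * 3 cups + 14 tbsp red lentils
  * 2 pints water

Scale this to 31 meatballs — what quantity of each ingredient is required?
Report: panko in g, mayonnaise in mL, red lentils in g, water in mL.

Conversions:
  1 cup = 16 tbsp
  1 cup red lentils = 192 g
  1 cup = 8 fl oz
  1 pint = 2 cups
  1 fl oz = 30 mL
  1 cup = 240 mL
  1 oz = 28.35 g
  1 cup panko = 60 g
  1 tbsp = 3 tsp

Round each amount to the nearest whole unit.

Scaling factor: 31/9.
panko: (1 tbsp + 2 tsp = 5/3 tbsp) × 31/9 ÷ 16 tbsp/cup × 60 g/cup ≈ 22 g
mayonnaise: 5 fl oz × 31/9 × 30 mL/fl oz ≈ 517 mL
red lentils: (3 cup + 14 tbsp = 3.875 cup) × 31/9 × 192 g/cup ≈ 2563 g
water: 2 pint × 31/9 × 2 cup/pint × 240 mL/cup ≈ 3307 mL

panko: 22 g; mayonnaise: 517 mL; red lentils: 2563 g; water: 3307 mL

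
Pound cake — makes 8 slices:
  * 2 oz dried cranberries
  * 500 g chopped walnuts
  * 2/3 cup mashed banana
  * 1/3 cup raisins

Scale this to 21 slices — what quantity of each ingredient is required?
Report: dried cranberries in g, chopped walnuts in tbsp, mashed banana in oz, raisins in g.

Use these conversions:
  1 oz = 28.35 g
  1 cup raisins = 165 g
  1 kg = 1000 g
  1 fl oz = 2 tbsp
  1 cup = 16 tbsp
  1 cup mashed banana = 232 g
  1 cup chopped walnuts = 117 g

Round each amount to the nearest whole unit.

dried cranberries: 149 g; chopped walnuts: 179 tbsp; mashed banana: 14 oz; raisins: 144 g

Scaling factor: 21/8 = 2.625.
dried cranberries: 2 oz × 21/8 × 28.35 g/oz ≈ 149 g
chopped walnuts: 500 g × 21/8 ÷ 117 g/cup × 16 tbsp/cup ≈ 179 tbsp
mashed banana: 2/3 cup × 21/8 × 232 g/cup ÷ 28.35 g/oz ≈ 14 oz
raisins: 1/3 cup × 21/8 × 165 g/cup ≈ 144 g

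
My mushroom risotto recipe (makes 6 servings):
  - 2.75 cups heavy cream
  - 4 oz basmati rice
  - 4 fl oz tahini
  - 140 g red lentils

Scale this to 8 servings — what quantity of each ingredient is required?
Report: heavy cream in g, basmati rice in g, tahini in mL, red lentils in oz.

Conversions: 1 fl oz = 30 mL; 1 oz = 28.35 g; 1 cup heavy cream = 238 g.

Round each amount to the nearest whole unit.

heavy cream: 873 g; basmati rice: 151 g; tahini: 160 mL; red lentils: 7 oz

Scaling factor: 8/6 = 4/3.
heavy cream: 2.75 cup × 4/3 × 238 g/cup ≈ 873 g
basmati rice: 4 oz × 4/3 × 28.35 g/oz ≈ 151 g
tahini: 4 fl oz × 4/3 × 30 mL/fl oz = 160 mL
red lentils: 140 g × 4/3 ÷ 28.35 g/oz ≈ 7 oz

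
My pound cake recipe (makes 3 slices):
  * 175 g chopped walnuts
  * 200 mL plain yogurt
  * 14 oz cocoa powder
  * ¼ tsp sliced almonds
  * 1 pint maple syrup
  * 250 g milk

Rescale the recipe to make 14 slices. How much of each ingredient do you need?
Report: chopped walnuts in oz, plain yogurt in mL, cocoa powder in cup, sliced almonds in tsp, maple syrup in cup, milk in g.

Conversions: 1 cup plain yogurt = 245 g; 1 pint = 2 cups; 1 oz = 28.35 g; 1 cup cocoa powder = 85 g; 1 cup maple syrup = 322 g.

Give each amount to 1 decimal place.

Scaling factor: 14/3.
chopped walnuts: 175 g × 14/3 ÷ 28.35 g/oz ≈ 28.8 oz
plain yogurt: 200 mL × 14/3 ≈ 933.3 mL
cocoa powder: 14 oz × 14/3 × 28.35 g/oz ÷ 85 g/cup ≈ 21.8 cup
sliced almonds: 0.25 tsp × 14/3 ≈ 1.2 tsp
maple syrup: 1 pint × 14/3 × 2 cup/pint ≈ 9.3 cup
milk: 250 g × 14/3 ≈ 1166.7 g

chopped walnuts: 28.8 oz; plain yogurt: 933.3 mL; cocoa powder: 21.8 cup; sliced almonds: 1.2 tsp; maple syrup: 9.3 cup; milk: 1166.7 g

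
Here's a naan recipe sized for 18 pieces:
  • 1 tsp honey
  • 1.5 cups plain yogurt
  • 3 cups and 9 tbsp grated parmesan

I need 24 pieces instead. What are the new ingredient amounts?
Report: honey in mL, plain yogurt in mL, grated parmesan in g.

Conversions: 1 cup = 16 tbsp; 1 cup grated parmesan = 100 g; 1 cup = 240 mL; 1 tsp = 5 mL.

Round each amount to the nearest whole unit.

Scaling factor: 24/18 = 4/3.
honey: 1 tsp × 4/3 × 5 mL/tsp ≈ 7 mL
plain yogurt: 1.5 cup × 4/3 × 240 mL/cup = 480 mL
grated parmesan: (3 cup + 9 tbsp = 3.5625 cup) × 4/3 × 100 g/cup = 475 g

honey: 7 mL; plain yogurt: 480 mL; grated parmesan: 475 g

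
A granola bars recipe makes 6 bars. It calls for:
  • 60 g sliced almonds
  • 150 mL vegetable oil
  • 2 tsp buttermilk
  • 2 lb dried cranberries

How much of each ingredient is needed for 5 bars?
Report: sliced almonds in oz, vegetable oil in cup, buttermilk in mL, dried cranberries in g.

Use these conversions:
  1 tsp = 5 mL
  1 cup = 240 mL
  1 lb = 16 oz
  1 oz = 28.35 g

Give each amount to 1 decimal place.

sliced almonds: 1.8 oz; vegetable oil: 0.5 cup; buttermilk: 8.3 mL; dried cranberries: 756.0 g

Scaling factor: 5/6.
sliced almonds: 60 g × 5/6 ÷ 28.35 g/oz ≈ 1.8 oz
vegetable oil: 150 mL × 5/6 ÷ 240 mL/cup ≈ 0.5 cup
buttermilk: 2 tsp × 5/6 × 5 mL/tsp ≈ 8.3 mL
dried cranberries: 2 lb × 5/6 × 16 oz/lb × 28.35 g/oz = 756.0 g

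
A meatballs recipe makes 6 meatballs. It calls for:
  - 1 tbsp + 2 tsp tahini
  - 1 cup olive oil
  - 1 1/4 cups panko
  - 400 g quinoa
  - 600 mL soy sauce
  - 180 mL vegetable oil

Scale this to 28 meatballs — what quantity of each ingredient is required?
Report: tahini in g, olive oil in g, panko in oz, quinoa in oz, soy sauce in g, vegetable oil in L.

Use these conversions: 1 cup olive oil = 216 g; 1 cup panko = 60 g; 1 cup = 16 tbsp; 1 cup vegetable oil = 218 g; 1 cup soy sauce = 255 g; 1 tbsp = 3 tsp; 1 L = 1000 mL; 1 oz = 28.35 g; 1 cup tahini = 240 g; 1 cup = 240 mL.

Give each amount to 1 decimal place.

tahini: 116.7 g; olive oil: 1008.0 g; panko: 12.3 oz; quinoa: 65.8 oz; soy sauce: 2975.0 g; vegetable oil: 0.8 L

Scaling factor: 28/6 = 14/3.
tahini: (1 tbsp + 2 tsp = 5/3 tbsp) × 14/3 ÷ 16 tbsp/cup × 240 g/cup ≈ 116.7 g
olive oil: 1 cup × 14/3 × 216 g/cup = 1008.0 g
panko: 1.25 cup × 14/3 × 60 g/cup ÷ 28.35 g/oz ≈ 12.3 oz
quinoa: 400 g × 14/3 ÷ 28.35 g/oz ≈ 65.8 oz
soy sauce: 600 mL × 14/3 ÷ 240 mL/cup × 255 g/cup = 2975.0 g
vegetable oil: 180 mL × 14/3 ÷ 1000 mL/L ≈ 0.8 L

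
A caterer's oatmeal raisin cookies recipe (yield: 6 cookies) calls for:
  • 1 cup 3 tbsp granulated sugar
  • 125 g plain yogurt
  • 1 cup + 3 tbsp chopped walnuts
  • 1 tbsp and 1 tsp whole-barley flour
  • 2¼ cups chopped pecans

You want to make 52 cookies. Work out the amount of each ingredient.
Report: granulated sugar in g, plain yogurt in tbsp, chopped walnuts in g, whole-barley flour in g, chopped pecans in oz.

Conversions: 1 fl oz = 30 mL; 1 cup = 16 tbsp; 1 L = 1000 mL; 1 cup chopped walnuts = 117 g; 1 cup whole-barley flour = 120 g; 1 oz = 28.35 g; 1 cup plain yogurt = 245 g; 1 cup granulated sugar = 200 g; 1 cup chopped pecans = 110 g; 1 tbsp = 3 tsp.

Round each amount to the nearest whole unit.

granulated sugar: 2058 g; plain yogurt: 71 tbsp; chopped walnuts: 1204 g; whole-barley flour: 87 g; chopped pecans: 76 oz

Scaling factor: 52/6 = 26/3.
granulated sugar: (1 cup + 3 tbsp = 1.1875 cup) × 26/3 × 200 g/cup ≈ 2058 g
plain yogurt: 125 g × 26/3 ÷ 245 g/cup × 16 tbsp/cup ≈ 71 tbsp
chopped walnuts: (1 cup + 3 tbsp = 1.1875 cup) × 26/3 × 117 g/cup ≈ 1204 g
whole-barley flour: (1 tbsp + 1 tsp = 4/3 tbsp) × 26/3 ÷ 16 tbsp/cup × 120 g/cup ≈ 87 g
chopped pecans: 2.25 cup × 26/3 × 110 g/cup ÷ 28.35 g/oz ≈ 76 oz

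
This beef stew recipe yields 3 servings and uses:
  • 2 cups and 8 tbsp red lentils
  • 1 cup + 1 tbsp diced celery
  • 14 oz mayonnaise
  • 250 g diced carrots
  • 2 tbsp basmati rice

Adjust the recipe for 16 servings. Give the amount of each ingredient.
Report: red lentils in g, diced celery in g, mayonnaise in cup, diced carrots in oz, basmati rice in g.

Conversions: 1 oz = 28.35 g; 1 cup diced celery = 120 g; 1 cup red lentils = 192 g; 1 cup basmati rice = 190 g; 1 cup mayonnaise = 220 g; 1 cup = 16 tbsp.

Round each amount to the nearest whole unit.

Scaling factor: 16/3.
red lentils: (2 cup + 8 tbsp = 2.5 cup) × 16/3 × 192 g/cup = 2560 g
diced celery: (1 cup + 1 tbsp = 1.0625 cup) × 16/3 × 120 g/cup = 680 g
mayonnaise: 14 oz × 16/3 × 28.35 g/oz ÷ 220 g/cup ≈ 10 cup
diced carrots: 250 g × 16/3 ÷ 28.35 g/oz ≈ 47 oz
basmati rice: 2 tbsp × 16/3 ÷ 16 tbsp/cup × 190 g/cup ≈ 127 g

red lentils: 2560 g; diced celery: 680 g; mayonnaise: 10 cup; diced carrots: 47 oz; basmati rice: 127 g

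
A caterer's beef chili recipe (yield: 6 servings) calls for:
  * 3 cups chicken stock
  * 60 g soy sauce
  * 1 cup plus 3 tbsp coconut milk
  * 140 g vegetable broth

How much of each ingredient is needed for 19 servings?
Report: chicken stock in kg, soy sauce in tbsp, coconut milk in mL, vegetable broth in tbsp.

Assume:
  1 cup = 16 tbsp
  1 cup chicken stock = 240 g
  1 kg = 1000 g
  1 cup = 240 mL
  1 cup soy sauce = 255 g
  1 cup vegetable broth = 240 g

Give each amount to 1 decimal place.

Scaling factor: 19/6.
chicken stock: 3 cup × 19/6 × 240 g/cup ÷ 1000 g/kg ≈ 2.3 kg
soy sauce: 60 g × 19/6 ÷ 255 g/cup × 16 tbsp/cup ≈ 11.9 tbsp
coconut milk: (1 cup + 3 tbsp = 1.1875 cup) × 19/6 × 240 mL/cup = 902.5 mL
vegetable broth: 140 g × 19/6 ÷ 240 g/cup × 16 tbsp/cup ≈ 29.6 tbsp

chicken stock: 2.3 kg; soy sauce: 11.9 tbsp; coconut milk: 902.5 mL; vegetable broth: 29.6 tbsp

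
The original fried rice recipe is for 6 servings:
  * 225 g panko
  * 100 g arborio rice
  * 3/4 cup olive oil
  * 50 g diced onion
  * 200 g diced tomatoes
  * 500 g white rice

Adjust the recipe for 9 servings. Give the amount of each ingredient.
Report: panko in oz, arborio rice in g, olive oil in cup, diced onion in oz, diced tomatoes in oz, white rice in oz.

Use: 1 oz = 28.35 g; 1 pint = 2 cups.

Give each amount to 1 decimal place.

Scaling factor: 9/6 = 3/2 = 1.5.
panko: 225 g × 3/2 ÷ 28.35 g/oz ≈ 11.9 oz
arborio rice: 100 g × 3/2 = 150.0 g
olive oil: 0.75 cup × 3/2 ≈ 1.1 cup
diced onion: 50 g × 3/2 ÷ 28.35 g/oz ≈ 2.6 oz
diced tomatoes: 200 g × 3/2 ÷ 28.35 g/oz ≈ 10.6 oz
white rice: 500 g × 3/2 ÷ 28.35 g/oz ≈ 26.5 oz

panko: 11.9 oz; arborio rice: 150.0 g; olive oil: 1.1 cup; diced onion: 2.6 oz; diced tomatoes: 10.6 oz; white rice: 26.5 oz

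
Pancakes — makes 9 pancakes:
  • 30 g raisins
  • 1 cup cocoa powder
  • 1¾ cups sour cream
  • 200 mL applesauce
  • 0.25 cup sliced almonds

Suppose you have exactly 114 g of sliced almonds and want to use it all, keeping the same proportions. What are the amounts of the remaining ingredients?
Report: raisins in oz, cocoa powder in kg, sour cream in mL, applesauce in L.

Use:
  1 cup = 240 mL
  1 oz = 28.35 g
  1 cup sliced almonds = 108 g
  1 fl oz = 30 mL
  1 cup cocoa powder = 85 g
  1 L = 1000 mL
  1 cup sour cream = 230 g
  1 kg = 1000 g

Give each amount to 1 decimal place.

The original recipe has 27 g of sliced almonds, so the scaling factor is 114 ÷ 27 = 38/9.
raisins: 30 g × 38/9 ÷ 28.35 g/oz ≈ 4.5 oz
cocoa powder: 1 cup × 38/9 × 85 g/cup ÷ 1000 g/kg ≈ 0.4 kg
sour cream: 1.75 cup × 38/9 × 240 mL/cup ≈ 1773.3 mL
applesauce: 200 mL × 38/9 ÷ 1000 mL/L ≈ 0.8 L

raisins: 4.5 oz; cocoa powder: 0.4 kg; sour cream: 1773.3 mL; applesauce: 0.8 L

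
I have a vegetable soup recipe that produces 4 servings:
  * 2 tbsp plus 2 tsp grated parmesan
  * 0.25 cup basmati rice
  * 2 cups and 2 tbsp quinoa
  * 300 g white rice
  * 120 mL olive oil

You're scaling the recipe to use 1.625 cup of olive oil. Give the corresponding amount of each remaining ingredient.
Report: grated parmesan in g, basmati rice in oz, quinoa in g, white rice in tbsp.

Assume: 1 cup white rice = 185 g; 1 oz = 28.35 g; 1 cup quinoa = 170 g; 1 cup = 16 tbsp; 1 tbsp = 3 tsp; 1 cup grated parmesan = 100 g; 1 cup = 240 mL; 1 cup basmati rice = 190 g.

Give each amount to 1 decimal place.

grated parmesan: 54.2 g; basmati rice: 5.4 oz; quinoa: 1174.1 g; white rice: 84.3 tbsp

The original recipe has 0.5 cup of olive oil, so the scaling factor is 1.625 ÷ 0.5 = 13/4 = 3.25.
grated parmesan: (2 tbsp + 2 tsp = 8/3 tbsp) × 13/4 ÷ 16 tbsp/cup × 100 g/cup ≈ 54.2 g
basmati rice: 0.25 cup × 13/4 × 190 g/cup ÷ 28.35 g/oz ≈ 5.4 oz
quinoa: (2 cup + 2 tbsp = 2.125 cup) × 13/4 × 170 g/cup ≈ 1174.1 g
white rice: 300 g × 13/4 ÷ 185 g/cup × 16 tbsp/cup ≈ 84.3 tbsp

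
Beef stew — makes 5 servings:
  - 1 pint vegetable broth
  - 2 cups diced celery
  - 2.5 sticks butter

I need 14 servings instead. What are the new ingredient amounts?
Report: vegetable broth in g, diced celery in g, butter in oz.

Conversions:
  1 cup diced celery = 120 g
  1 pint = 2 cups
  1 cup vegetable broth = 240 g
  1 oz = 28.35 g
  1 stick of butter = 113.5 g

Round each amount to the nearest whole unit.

vegetable broth: 1344 g; diced celery: 672 g; butter: 28 oz

Scaling factor: 14/5 = 2.8.
vegetable broth: 1 pint × 14/5 × 2 cup/pint × 240 g/cup = 1344 g
diced celery: 2 cup × 14/5 × 120 g/cup = 672 g
butter: 2.5 stick × 14/5 × 113.5 g/stick ÷ 28.35 g/oz ≈ 28 oz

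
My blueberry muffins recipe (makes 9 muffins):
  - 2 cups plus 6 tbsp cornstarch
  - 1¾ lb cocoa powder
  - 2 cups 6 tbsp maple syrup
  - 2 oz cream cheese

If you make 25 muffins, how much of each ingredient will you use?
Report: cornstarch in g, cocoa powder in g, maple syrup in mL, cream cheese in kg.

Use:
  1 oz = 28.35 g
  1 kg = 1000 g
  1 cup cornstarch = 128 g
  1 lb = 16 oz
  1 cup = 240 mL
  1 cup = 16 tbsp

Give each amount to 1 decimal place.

cornstarch: 844.4 g; cocoa powder: 2205.0 g; maple syrup: 1583.3 mL; cream cheese: 0.2 kg

Scaling factor: 25/9.
cornstarch: (2 cup + 6 tbsp = 2.375 cup) × 25/9 × 128 g/cup ≈ 844.4 g
cocoa powder: 1.75 lb × 25/9 × 16 oz/lb × 28.35 g/oz = 2205.0 g
maple syrup: (2 cup + 6 tbsp = 2.375 cup) × 25/9 × 240 mL/cup ≈ 1583.3 mL
cream cheese: 2 oz × 25/9 × 28.35 g/oz ÷ 1000 g/kg ≈ 0.2 kg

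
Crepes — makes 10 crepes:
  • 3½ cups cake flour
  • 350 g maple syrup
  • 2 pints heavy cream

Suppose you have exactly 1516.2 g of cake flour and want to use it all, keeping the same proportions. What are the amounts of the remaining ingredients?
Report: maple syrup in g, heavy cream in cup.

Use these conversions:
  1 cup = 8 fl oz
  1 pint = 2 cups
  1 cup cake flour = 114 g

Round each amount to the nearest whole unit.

maple syrup: 1330 g; heavy cream: 15 cup

The original recipe has 399 g of cake flour, so the scaling factor is 1516.2 ÷ 399 = 19/5 = 3.8.
maple syrup: 350 g × 19/5 = 1330 g
heavy cream: 2 pint × 19/5 × 2 cup/pint ≈ 15 cup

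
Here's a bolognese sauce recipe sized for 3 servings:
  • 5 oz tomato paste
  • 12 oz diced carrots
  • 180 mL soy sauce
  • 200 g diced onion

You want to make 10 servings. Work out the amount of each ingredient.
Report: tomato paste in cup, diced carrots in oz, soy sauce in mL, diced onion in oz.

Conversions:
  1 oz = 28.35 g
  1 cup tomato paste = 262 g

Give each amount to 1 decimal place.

Scaling factor: 10/3.
tomato paste: 5 oz × 10/3 × 28.35 g/oz ÷ 262 g/cup ≈ 1.8 cup
diced carrots: 12 oz × 10/3 = 40.0 oz
soy sauce: 180 mL × 10/3 = 600.0 mL
diced onion: 200 g × 10/3 ÷ 28.35 g/oz ≈ 23.5 oz

tomato paste: 1.8 cup; diced carrots: 40.0 oz; soy sauce: 600.0 mL; diced onion: 23.5 oz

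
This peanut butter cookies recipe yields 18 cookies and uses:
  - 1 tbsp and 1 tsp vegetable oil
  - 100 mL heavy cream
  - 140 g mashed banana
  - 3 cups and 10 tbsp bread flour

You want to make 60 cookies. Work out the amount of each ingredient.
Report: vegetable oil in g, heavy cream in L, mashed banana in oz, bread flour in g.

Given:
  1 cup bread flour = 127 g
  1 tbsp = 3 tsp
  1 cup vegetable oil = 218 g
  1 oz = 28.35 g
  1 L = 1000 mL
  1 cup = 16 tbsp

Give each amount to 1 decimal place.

Scaling factor: 60/18 = 10/3.
vegetable oil: (1 tbsp + 1 tsp = 4/3 tbsp) × 10/3 ÷ 16 tbsp/cup × 218 g/cup ≈ 60.6 g
heavy cream: 100 mL × 10/3 ÷ 1000 mL/L ≈ 0.3 L
mashed banana: 140 g × 10/3 ÷ 28.35 g/oz ≈ 16.5 oz
bread flour: (3 cup + 10 tbsp = 3.625 cup) × 10/3 × 127 g/cup ≈ 1534.6 g

vegetable oil: 60.6 g; heavy cream: 0.3 L; mashed banana: 16.5 oz; bread flour: 1534.6 g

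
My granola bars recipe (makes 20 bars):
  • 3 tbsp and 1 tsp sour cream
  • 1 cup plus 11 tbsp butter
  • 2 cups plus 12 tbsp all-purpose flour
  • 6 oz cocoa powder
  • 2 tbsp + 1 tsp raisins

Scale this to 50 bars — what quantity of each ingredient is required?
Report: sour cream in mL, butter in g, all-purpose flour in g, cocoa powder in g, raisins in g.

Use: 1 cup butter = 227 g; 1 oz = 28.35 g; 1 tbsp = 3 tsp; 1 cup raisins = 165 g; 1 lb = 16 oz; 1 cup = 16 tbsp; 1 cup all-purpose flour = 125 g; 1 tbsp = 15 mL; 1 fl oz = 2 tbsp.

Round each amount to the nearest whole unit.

Scaling factor: 50/20 = 5/2 = 2.5.
sour cream: (3 tbsp + 1 tsp = 10/3 tbsp) × 5/2 × 15 mL/tbsp = 125 mL
butter: (1 cup + 11 tbsp = 1.6875 cup) × 5/2 × 227 g/cup ≈ 958 g
all-purpose flour: (2 cup + 12 tbsp = 2.75 cup) × 5/2 × 125 g/cup ≈ 859 g
cocoa powder: 6 oz × 5/2 × 28.35 g/oz ≈ 425 g
raisins: (2 tbsp + 1 tsp = 7/3 tbsp) × 5/2 ÷ 16 tbsp/cup × 165 g/cup ≈ 60 g

sour cream: 125 mL; butter: 958 g; all-purpose flour: 859 g; cocoa powder: 425 g; raisins: 60 g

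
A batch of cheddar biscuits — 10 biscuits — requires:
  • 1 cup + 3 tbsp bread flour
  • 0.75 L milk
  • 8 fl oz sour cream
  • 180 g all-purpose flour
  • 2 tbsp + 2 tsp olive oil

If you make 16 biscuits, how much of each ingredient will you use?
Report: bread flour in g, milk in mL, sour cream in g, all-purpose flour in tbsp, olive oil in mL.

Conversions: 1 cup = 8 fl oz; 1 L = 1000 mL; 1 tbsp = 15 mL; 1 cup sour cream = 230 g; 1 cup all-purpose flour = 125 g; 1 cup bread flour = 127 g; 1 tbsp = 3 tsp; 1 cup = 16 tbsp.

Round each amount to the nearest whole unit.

bread flour: 241 g; milk: 1200 mL; sour cream: 368 g; all-purpose flour: 37 tbsp; olive oil: 64 mL

Scaling factor: 16/10 = 8/5 = 1.6.
bread flour: (1 cup + 3 tbsp = 1.1875 cup) × 8/5 × 127 g/cup ≈ 241 g
milk: 0.75 L × 8/5 × 1000 mL/L = 1200 mL
sour cream: 8 fl oz × 8/5 ÷ 8 fl oz/cup × 230 g/cup = 368 g
all-purpose flour: 180 g × 8/5 ÷ 125 g/cup × 16 tbsp/cup ≈ 37 tbsp
olive oil: (2 tbsp + 2 tsp = 8/3 tbsp) × 8/5 × 15 mL/tbsp = 64 mL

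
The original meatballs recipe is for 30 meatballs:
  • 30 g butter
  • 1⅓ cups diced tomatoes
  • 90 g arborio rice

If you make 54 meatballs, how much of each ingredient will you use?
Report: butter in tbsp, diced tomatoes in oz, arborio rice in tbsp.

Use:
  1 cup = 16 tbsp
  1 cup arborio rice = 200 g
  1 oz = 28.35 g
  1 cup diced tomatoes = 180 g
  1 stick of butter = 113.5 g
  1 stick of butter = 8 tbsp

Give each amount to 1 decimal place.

Scaling factor: 54/30 = 9/5 = 1.8.
butter: 30 g × 9/5 ÷ 113.5 g/stick × 8 tbsp/stick ≈ 3.8 tbsp
diced tomatoes: 4/3 cup × 9/5 × 180 g/cup ÷ 28.35 g/oz ≈ 15.2 oz
arborio rice: 90 g × 9/5 ÷ 200 g/cup × 16 tbsp/cup ≈ 13.0 tbsp

butter: 3.8 tbsp; diced tomatoes: 15.2 oz; arborio rice: 13.0 tbsp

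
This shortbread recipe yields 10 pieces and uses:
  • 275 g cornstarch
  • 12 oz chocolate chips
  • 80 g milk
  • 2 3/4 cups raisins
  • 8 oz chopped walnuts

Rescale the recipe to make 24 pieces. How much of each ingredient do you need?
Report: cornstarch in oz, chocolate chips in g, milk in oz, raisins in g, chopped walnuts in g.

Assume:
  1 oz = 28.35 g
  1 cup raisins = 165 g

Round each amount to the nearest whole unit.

Scaling factor: 24/10 = 12/5 = 2.4.
cornstarch: 275 g × 12/5 ÷ 28.35 g/oz ≈ 23 oz
chocolate chips: 12 oz × 12/5 × 28.35 g/oz ≈ 816 g
milk: 80 g × 12/5 ÷ 28.35 g/oz ≈ 7 oz
raisins: 2.75 cup × 12/5 × 165 g/cup = 1089 g
chopped walnuts: 8 oz × 12/5 × 28.35 g/oz ≈ 544 g

cornstarch: 23 oz; chocolate chips: 816 g; milk: 7 oz; raisins: 1089 g; chopped walnuts: 544 g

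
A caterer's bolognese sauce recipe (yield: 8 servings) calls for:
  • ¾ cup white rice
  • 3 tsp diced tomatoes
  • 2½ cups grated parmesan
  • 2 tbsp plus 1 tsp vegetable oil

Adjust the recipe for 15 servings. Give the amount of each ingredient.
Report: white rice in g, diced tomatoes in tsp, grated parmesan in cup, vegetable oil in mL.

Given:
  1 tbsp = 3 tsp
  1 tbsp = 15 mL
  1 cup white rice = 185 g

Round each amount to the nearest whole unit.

white rice: 260 g; diced tomatoes: 6 tsp; grated parmesan: 5 cup; vegetable oil: 66 mL

Scaling factor: 15/8 = 1.875.
white rice: 0.75 cup × 15/8 × 185 g/cup ≈ 260 g
diced tomatoes: 3 tsp × 15/8 ≈ 6 tsp
grated parmesan: 2.5 cup × 15/8 ≈ 5 cup
vegetable oil: (2 tbsp + 1 tsp = 7/3 tbsp) × 15/8 × 15 mL/tbsp ≈ 66 mL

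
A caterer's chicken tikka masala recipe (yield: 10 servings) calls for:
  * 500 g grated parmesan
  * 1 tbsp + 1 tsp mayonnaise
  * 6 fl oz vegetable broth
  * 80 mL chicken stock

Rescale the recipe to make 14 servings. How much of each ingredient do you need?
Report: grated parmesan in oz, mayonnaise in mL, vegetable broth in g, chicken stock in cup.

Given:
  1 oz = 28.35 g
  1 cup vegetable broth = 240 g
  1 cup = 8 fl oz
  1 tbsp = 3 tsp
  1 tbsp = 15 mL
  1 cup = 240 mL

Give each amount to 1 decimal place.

grated parmesan: 24.7 oz; mayonnaise: 28.0 mL; vegetable broth: 252.0 g; chicken stock: 0.5 cup

Scaling factor: 14/10 = 7/5 = 1.4.
grated parmesan: 500 g × 7/5 ÷ 28.35 g/oz ≈ 24.7 oz
mayonnaise: (1 tbsp + 1 tsp = 4/3 tbsp) × 7/5 × 15 mL/tbsp = 28.0 mL
vegetable broth: 6 fl oz × 7/5 ÷ 8 fl oz/cup × 240 g/cup = 252.0 g
chicken stock: 80 mL × 7/5 ÷ 240 mL/cup ≈ 0.5 cup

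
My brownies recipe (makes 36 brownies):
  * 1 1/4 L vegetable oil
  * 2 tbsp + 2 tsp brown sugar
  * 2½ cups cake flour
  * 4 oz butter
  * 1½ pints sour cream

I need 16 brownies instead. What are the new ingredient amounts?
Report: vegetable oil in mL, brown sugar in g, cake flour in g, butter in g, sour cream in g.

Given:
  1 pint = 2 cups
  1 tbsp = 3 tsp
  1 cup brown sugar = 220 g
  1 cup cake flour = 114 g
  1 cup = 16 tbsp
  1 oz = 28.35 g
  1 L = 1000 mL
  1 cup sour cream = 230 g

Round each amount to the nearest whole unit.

vegetable oil: 556 mL; brown sugar: 16 g; cake flour: 127 g; butter: 50 g; sour cream: 307 g

Scaling factor: 16/36 = 4/9.
vegetable oil: 1.25 L × 4/9 × 1000 mL/L ≈ 556 mL
brown sugar: (2 tbsp + 2 tsp = 8/3 tbsp) × 4/9 ÷ 16 tbsp/cup × 220 g/cup ≈ 16 g
cake flour: 2.5 cup × 4/9 × 114 g/cup ≈ 127 g
butter: 4 oz × 4/9 × 28.35 g/oz ≈ 50 g
sour cream: 1.5 pint × 4/9 × 2 cup/pint × 230 g/cup ≈ 307 g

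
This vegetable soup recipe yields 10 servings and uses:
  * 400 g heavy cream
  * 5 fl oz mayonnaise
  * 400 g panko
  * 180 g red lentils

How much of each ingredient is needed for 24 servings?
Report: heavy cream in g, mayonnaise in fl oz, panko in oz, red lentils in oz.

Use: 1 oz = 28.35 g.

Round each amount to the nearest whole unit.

Scaling factor: 24/10 = 12/5 = 2.4.
heavy cream: 400 g × 12/5 = 960 g
mayonnaise: 5 fl oz × 12/5 = 12 fl oz
panko: 400 g × 12/5 ÷ 28.35 g/oz ≈ 34 oz
red lentils: 180 g × 12/5 ÷ 28.35 g/oz ≈ 15 oz

heavy cream: 960 g; mayonnaise: 12 fl oz; panko: 34 oz; red lentils: 15 oz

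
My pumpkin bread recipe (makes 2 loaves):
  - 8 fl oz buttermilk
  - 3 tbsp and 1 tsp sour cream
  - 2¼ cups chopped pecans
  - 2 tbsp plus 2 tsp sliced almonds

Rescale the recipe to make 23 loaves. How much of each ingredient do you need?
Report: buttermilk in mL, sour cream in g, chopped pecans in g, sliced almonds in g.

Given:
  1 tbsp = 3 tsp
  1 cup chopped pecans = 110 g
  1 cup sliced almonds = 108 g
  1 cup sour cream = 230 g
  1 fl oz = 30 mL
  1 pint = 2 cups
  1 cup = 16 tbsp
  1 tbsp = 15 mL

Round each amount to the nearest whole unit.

buttermilk: 2760 mL; sour cream: 551 g; chopped pecans: 2846 g; sliced almonds: 207 g

Scaling factor: 23/2 = 11.5.
buttermilk: 8 fl oz × 23/2 × 30 mL/fl oz = 2760 mL
sour cream: (3 tbsp + 1 tsp = 10/3 tbsp) × 23/2 ÷ 16 tbsp/cup × 230 g/cup ≈ 551 g
chopped pecans: 2.25 cup × 23/2 × 110 g/cup ≈ 2846 g
sliced almonds: (2 tbsp + 2 tsp = 8/3 tbsp) × 23/2 ÷ 16 tbsp/cup × 108 g/cup = 207 g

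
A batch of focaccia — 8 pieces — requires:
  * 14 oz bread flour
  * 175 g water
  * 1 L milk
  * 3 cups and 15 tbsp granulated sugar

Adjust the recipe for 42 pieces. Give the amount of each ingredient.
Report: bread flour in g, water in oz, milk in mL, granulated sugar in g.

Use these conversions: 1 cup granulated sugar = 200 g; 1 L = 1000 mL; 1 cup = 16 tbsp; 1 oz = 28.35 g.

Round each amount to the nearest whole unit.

Scaling factor: 42/8 = 21/4 = 5.25.
bread flour: 14 oz × 21/4 × 28.35 g/oz ≈ 2084 g
water: 175 g × 21/4 ÷ 28.35 g/oz ≈ 32 oz
milk: 1 L × 21/4 × 1000 mL/L = 5250 mL
granulated sugar: (3 cup + 15 tbsp = 3.9375 cup) × 21/4 × 200 g/cup ≈ 4134 g

bread flour: 2084 g; water: 32 oz; milk: 5250 mL; granulated sugar: 4134 g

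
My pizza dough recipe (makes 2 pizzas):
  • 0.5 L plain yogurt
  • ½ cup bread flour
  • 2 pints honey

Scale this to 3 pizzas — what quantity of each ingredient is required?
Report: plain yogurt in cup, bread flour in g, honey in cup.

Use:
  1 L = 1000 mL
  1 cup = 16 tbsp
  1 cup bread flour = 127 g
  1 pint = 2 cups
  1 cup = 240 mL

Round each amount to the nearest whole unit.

plain yogurt: 3 cup; bread flour: 95 g; honey: 6 cup

Scaling factor: 3/2 = 1.5.
plain yogurt: 0.5 L × 3/2 × 1000 mL/L ÷ 240 mL/cup ≈ 3 cup
bread flour: 0.5 cup × 3/2 × 127 g/cup ≈ 95 g
honey: 2 pint × 3/2 × 2 cup/pint = 6 cup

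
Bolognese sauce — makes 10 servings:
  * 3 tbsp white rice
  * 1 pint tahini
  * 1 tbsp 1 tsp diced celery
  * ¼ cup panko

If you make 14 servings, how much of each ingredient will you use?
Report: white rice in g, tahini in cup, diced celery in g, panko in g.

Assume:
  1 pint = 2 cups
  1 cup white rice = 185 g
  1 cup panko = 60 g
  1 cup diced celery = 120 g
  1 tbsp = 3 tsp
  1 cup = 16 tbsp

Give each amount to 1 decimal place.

white rice: 48.6 g; tahini: 2.8 cup; diced celery: 14.0 g; panko: 21.0 g

Scaling factor: 14/10 = 7/5 = 1.4.
white rice: 3 tbsp × 7/5 ÷ 16 tbsp/cup × 185 g/cup ≈ 48.6 g
tahini: 1 pint × 7/5 × 2 cup/pint = 2.8 cup
diced celery: (1 tbsp + 1 tsp = 4/3 tbsp) × 7/5 ÷ 16 tbsp/cup × 120 g/cup = 14.0 g
panko: 0.25 cup × 7/5 × 60 g/cup = 21.0 g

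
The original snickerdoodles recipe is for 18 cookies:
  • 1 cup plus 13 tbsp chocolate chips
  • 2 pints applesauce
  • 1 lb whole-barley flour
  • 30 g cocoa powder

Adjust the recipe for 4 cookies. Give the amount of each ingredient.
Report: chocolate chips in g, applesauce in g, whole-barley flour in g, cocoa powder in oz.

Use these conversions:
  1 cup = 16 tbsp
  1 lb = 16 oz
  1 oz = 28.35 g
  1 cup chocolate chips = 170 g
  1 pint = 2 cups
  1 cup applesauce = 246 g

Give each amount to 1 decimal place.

chocolate chips: 68.5 g; applesauce: 218.7 g; whole-barley flour: 100.8 g; cocoa powder: 0.2 oz

Scaling factor: 4/18 = 2/9.
chocolate chips: (1 cup + 13 tbsp = 1.8125 cup) × 2/9 × 170 g/cup ≈ 68.5 g
applesauce: 2 pint × 2/9 × 2 cup/pint × 246 g/cup ≈ 218.7 g
whole-barley flour: 1 lb × 2/9 × 16 oz/lb × 28.35 g/oz = 100.8 g
cocoa powder: 30 g × 2/9 ÷ 28.35 g/oz ≈ 0.2 oz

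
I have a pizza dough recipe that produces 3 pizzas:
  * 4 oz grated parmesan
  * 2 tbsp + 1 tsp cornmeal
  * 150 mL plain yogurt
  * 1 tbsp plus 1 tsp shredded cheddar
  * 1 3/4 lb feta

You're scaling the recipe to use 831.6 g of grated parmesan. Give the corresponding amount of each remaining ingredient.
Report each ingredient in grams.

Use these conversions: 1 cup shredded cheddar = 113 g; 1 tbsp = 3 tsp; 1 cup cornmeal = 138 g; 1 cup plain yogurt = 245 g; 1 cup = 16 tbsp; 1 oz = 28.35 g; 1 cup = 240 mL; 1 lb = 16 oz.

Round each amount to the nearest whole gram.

cornmeal: 148 g; plain yogurt: 1123 g; shredded cheddar: 69 g; feta: 5821 g

The original recipe has 113.4 g of grated parmesan, so the scaling factor is 831.6 ÷ 113.4 = 22/3.
cornmeal: (2 tbsp + 1 tsp = 7/3 tbsp) × 22/3 ÷ 16 tbsp/cup × 138 g/cup ≈ 148 g
plain yogurt: 150 mL × 22/3 ÷ 240 mL/cup × 245 g/cup ≈ 1123 g
shredded cheddar: (1 tbsp + 1 tsp = 4/3 tbsp) × 22/3 ÷ 16 tbsp/cup × 113 g/cup ≈ 69 g
feta: 1.75 lb × 22/3 × 16 oz/lb × 28.35 g/oz ≈ 5821 g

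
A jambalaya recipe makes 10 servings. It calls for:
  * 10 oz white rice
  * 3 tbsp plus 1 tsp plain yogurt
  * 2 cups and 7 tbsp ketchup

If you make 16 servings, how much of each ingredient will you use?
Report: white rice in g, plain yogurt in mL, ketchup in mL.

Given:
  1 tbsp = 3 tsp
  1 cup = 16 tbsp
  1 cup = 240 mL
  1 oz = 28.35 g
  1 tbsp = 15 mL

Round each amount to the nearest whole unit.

white rice: 454 g; plain yogurt: 80 mL; ketchup: 936 mL

Scaling factor: 16/10 = 8/5 = 1.6.
white rice: 10 oz × 8/5 × 28.35 g/oz ≈ 454 g
plain yogurt: (3 tbsp + 1 tsp = 10/3 tbsp) × 8/5 × 15 mL/tbsp = 80 mL
ketchup: (2 cup + 7 tbsp = 2.4375 cup) × 8/5 × 240 mL/cup = 936 mL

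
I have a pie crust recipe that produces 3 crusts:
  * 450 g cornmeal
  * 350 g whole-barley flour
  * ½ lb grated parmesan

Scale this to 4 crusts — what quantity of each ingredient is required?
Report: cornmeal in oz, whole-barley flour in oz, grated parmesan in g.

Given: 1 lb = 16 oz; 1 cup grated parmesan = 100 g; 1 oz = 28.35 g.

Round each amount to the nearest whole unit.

cornmeal: 21 oz; whole-barley flour: 16 oz; grated parmesan: 302 g

Scaling factor: 4/3.
cornmeal: 450 g × 4/3 ÷ 28.35 g/oz ≈ 21 oz
whole-barley flour: 350 g × 4/3 ÷ 28.35 g/oz ≈ 16 oz
grated parmesan: 0.5 lb × 4/3 × 16 oz/lb × 28.35 g/oz ≈ 302 g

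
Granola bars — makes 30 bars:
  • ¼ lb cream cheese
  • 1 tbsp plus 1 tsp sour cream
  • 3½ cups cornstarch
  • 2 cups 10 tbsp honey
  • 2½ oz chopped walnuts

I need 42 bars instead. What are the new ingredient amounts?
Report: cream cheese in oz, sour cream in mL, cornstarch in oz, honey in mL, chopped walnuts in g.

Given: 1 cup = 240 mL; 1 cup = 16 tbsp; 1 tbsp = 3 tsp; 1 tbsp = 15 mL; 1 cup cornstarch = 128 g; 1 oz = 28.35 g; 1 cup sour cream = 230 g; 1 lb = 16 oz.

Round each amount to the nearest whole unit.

Scaling factor: 42/30 = 7/5 = 1.4.
cream cheese: 0.25 lb × 7/5 × 16 oz/lb ≈ 6 oz
sour cream: (1 tbsp + 1 tsp = 4/3 tbsp) × 7/5 × 15 mL/tbsp = 28 mL
cornstarch: 3.5 cup × 7/5 × 128 g/cup ÷ 28.35 g/oz ≈ 22 oz
honey: (2 cup + 10 tbsp = 2.625 cup) × 7/5 × 240 mL/cup = 882 mL
chopped walnuts: 2.5 oz × 7/5 × 28.35 g/oz ≈ 99 g

cream cheese: 6 oz; sour cream: 28 mL; cornstarch: 22 oz; honey: 882 mL; chopped walnuts: 99 g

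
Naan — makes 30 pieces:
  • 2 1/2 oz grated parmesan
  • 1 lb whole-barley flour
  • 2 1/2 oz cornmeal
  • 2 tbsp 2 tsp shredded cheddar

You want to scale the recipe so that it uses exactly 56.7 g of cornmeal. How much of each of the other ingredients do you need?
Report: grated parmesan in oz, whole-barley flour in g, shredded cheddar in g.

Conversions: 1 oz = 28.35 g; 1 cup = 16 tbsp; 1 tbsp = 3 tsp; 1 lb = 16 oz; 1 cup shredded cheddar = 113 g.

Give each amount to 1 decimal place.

The original recipe has 70.875 g of cornmeal, so the scaling factor is 56.7 ÷ 70.875 = 4/5 = 0.8.
grated parmesan: 2.5 oz × 4/5 = 2.0 oz
whole-barley flour: 1 lb × 4/5 × 16 oz/lb × 28.35 g/oz ≈ 362.9 g
shredded cheddar: (2 tbsp + 2 tsp = 8/3 tbsp) × 4/5 ÷ 16 tbsp/cup × 113 g/cup ≈ 15.1 g

grated parmesan: 2.0 oz; whole-barley flour: 362.9 g; shredded cheddar: 15.1 g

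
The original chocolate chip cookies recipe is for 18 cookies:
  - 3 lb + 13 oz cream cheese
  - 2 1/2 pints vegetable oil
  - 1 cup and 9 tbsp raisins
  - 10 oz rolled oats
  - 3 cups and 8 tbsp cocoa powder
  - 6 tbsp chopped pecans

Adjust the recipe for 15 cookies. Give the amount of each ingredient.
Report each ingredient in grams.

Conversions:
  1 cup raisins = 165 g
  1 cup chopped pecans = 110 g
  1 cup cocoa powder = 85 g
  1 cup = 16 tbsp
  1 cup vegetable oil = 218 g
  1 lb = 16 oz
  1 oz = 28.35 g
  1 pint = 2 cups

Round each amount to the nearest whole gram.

Scaling factor: 15/18 = 5/6.
cream cheese: (3 lb + 13 oz = 3.8125 lb) × 5/6 × 16 oz/lb × 28.35 g/oz ≈ 1441 g
vegetable oil: 2.5 pint × 5/6 × 2 cup/pint × 218 g/cup ≈ 908 g
raisins: (1 cup + 9 tbsp = 1.5625 cup) × 5/6 × 165 g/cup ≈ 215 g
rolled oats: 10 oz × 5/6 × 28.35 g/oz ≈ 236 g
cocoa powder: (3 cup + 8 tbsp = 3.5 cup) × 5/6 × 85 g/cup ≈ 248 g
chopped pecans: 6 tbsp × 5/6 ÷ 16 tbsp/cup × 110 g/cup ≈ 34 g

cream cheese: 1441 g; vegetable oil: 908 g; raisins: 215 g; rolled oats: 236 g; cocoa powder: 248 g; chopped pecans: 34 g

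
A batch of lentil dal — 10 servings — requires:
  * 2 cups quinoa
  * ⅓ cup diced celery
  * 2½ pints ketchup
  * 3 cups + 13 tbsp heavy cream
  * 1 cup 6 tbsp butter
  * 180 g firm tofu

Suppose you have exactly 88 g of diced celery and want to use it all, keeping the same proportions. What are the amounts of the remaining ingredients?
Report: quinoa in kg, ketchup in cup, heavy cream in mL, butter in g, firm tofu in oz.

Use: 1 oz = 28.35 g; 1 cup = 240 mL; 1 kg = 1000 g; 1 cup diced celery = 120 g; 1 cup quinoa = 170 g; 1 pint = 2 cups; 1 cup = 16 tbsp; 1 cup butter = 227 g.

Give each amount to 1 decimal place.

The original recipe has 40 g of diced celery, so the scaling factor is 88 ÷ 40 = 11/5 = 2.2.
quinoa: 2 cup × 11/5 × 170 g/cup ÷ 1000 g/kg ≈ 0.7 kg
ketchup: 2.5 pint × 11/5 × 2 cup/pint = 11.0 cup
heavy cream: (3 cup + 13 tbsp = 3.8125 cup) × 11/5 × 240 mL/cup = 2013.0 mL
butter: (1 cup + 6 tbsp = 1.375 cup) × 11/5 × 227 g/cup ≈ 686.7 g
firm tofu: 180 g × 11/5 ÷ 28.35 g/oz ≈ 14.0 oz

quinoa: 0.7 kg; ketchup: 11.0 cup; heavy cream: 2013.0 mL; butter: 686.7 g; firm tofu: 14.0 oz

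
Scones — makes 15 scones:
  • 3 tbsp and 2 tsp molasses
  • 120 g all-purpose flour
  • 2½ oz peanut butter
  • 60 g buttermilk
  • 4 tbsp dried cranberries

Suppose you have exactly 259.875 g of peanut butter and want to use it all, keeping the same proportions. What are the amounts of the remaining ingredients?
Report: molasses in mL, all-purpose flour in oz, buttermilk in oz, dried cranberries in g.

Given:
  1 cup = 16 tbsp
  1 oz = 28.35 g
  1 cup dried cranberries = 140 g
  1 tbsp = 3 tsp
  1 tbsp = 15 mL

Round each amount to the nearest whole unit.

The original recipe has 70.875 g of peanut butter, so the scaling factor is 259.875 ÷ 70.875 = 11/3.
molasses: (3 tbsp + 2 tsp = 11/3 tbsp) × 11/3 × 15 mL/tbsp ≈ 202 mL
all-purpose flour: 120 g × 11/3 ÷ 28.35 g/oz ≈ 16 oz
buttermilk: 60 g × 11/3 ÷ 28.35 g/oz ≈ 8 oz
dried cranberries: 4 tbsp × 11/3 ÷ 16 tbsp/cup × 140 g/cup ≈ 128 g

molasses: 202 mL; all-purpose flour: 16 oz; buttermilk: 8 oz; dried cranberries: 128 g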